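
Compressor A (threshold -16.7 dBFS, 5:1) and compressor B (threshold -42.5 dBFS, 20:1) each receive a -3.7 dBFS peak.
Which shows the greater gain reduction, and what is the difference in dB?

B, by 26.46 dB

A: overshoot 13 dB → output overshoot 2.6 dB → GR 10.4 dB.
B: overshoot 38.8 dB → output overshoot 1.94 dB → GR 36.86 dB.
B applies 26.46 dB more gain reduction.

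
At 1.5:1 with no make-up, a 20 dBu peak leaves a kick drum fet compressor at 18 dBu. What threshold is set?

14 dBu

Input is 6 dB above T (since output overshoot × R = input overshoot: (18 − T)·1.5 = 20 − T gives T = 14 dBu).
Check: 14 + (20 − 14)/1.5 = 14 + 4 = 18 dBu. ✓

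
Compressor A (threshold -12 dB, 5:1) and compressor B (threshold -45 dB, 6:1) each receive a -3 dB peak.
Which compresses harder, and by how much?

B, by 27.8 dB

A: GR = 9 − 9/5 = 7.2 dB.
B: GR = 42 − 42/6 = 35 dB.
Difference: 27.8 dB in favour of B.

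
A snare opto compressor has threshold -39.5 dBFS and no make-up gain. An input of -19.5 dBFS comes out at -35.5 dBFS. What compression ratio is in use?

5:1

Input overshoot = -19.5 − (-39.5) = 20 dB; output overshoot = -35.5 − (-39.5) = 4 dB.
Ratio = 20 / 4 = 5.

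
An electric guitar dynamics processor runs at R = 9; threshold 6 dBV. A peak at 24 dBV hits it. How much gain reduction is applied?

16 dB

The signal is 18 dB above threshold.
At 9:1, output sits 18/9 = 2 dB above threshold.
So the signal is attenuated by 18 − 2 = 16 dB.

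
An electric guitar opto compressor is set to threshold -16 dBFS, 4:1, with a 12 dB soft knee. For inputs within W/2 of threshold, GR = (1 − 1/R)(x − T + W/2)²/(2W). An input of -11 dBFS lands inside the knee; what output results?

-14.78125 dBFS

x − T + W/2 = -11 − (-16) + 6 = 11.
GR = (1 − 1/4) × 11² / 24 = 0.75 × 121 / 24 = 3.78125 dB.
Output = -11 − 3.78125 = -14.78125 dBFS.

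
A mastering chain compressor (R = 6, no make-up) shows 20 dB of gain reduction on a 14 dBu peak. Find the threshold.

-10 dBu

Input is 24 dB above T (since output overshoot × R = input overshoot: (-6 − T)·6 = 14 − T gives T = -10 dBu).
Check: -10 + (14 − (-10))/6 = -10 + 4 = -6 dBu. ✓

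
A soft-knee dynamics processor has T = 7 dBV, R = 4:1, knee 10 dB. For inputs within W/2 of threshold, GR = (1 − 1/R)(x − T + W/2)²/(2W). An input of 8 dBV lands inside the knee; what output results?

6.65 dBV

x − T + W/2 = 8 − 7 + 5 = 6.
GR = (1 − 1/4) × 6² / 20 = 0.75 × 36 / 20 = 1.35 dB.
Output = 8 − 1.35 = 6.65 dBV.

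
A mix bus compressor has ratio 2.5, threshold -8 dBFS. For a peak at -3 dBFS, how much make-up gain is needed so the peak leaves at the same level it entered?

3 dB

Without make-up, output = threshold + overshoot/2.5 = -8 + 2 = -6 dBFS.
Gap to target: 3 dB.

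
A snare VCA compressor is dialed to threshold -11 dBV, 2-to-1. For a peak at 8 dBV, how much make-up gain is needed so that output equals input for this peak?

9.5 dB

The peak compresses to -11 + 19/2 = -1.5 dBV.
To reach 8 dBV requires 8 − (-1.5) = 9.5 dB of make-up.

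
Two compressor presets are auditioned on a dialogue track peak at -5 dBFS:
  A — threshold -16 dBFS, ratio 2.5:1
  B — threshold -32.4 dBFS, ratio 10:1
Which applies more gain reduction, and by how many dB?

A: GR = 11 − 11/2.5 = 6.6 dB.
B: GR = 27.4 − 27.4/10 = 24.66 dB.
Difference: 18.06 dB in favour of B.

B, by 18.06 dB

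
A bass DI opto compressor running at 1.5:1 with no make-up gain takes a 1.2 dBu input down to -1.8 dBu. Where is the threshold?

Input is 9 dB above T (since output overshoot × R = input overshoot: (-1.8 − T)·1.5 = 1.2 − T gives T = -7.8 dBu).
Check: -7.8 + (1.2 − (-7.8))/1.5 = -7.8 + 6 = -1.8 dBu. ✓

-7.8 dBu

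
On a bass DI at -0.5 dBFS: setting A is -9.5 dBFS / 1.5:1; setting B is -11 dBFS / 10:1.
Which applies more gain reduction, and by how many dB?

A: overshoot 9 dB → output overshoot 6 dB → GR 3 dB.
B: overshoot 10.5 dB → output overshoot 1.05 dB → GR 9.45 dB.
B applies 6.45 dB more gain reduction.

B, by 6.45 dB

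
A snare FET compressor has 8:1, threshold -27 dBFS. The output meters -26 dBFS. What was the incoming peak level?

-19 dBFS

The compressed level sits -26 − (-27) = 1 dB over threshold.
Input overshoot = R × output overshoot = 8 dB → input = -27 + 8 = -19 dBFS.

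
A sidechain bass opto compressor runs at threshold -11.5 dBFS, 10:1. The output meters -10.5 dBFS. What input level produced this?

-1.5 dBFS

That's 1 dB above the -11.5 dBFS threshold.
Input overshoot = R × output overshoot = 10 dB → input = -11.5 + 10 = -1.5 dBFS.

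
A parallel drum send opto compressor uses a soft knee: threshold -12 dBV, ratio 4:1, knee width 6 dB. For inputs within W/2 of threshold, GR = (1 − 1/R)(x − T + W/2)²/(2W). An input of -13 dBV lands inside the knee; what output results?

-13.25 dBV

x − T + W/2 = -13 − (-12) + 3 = 2.
GR = (1 − 1/4) × 2² / 12 = 0.75 × 4 / 12 = 0.25 dB.
Output = -13 − 0.25 = -13.25 dBV.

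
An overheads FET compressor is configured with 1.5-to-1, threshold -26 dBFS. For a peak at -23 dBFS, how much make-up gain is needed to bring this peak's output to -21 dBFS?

Without make-up, output = threshold + overshoot/1.5 = -26 + 2 = -24 dBFS.
Gap to target: 3 dB.

3 dB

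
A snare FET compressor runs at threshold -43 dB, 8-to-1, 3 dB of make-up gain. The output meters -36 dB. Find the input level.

-11 dB

Before make-up, the level was -36 − 3 = -39 dB.
That's 4 dB above the -43 dB threshold.
Input overshoot = R × output overshoot = 32 dB → input = -43 + 32 = -11 dB.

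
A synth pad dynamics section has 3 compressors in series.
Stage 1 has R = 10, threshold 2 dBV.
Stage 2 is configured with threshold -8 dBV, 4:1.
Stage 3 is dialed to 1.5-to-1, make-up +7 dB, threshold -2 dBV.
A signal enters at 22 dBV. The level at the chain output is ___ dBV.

2 dBV

Stage 1: overshoot 20 dB → 20/10 = 2 dB → 4 dBV.
Stage 2: 4 dBV is 12 dB over -8 dBV; at 4:1 that becomes 3 dB over, giving -5 dBV.
Stage 3: below threshold (-5 ≤ -2); passes unchanged; make-up brings it to 2 dBV.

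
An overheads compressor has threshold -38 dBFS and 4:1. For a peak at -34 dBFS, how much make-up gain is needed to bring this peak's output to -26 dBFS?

11 dB

Overshoot 4 dB → 4/4 = 1 dB after compression, so the compressed level is -38 + 1 = -37 dBFS.
Make-up = target − compressed = -26 − (-37) = 11 dB.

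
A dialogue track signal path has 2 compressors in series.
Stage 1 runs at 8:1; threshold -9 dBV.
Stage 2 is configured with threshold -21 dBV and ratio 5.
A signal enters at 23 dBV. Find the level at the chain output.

-17.8 dBV

Stage 1: overshoot 32 dB → 32/8 = 4 dB → -5 dBV.
Stage 2: 16 dB above -21 dBV, reduced 5:1 to 3.2 dB above → -17.8 dBV.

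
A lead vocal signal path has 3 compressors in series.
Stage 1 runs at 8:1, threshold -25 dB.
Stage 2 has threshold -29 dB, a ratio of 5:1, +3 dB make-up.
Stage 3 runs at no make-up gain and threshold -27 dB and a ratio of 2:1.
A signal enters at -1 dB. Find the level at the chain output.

Stage 1: 24 dB above -25 dB, reduced 8:1 to 3 dB above → -22 dB.
Stage 2: 7 dB above -29 dB, reduced 5:1 to 1.4 dB above → -27.6 dB; +3 dB make-up → -24.6 dB.
Stage 3: overshoot 2.4 dB → 2.4/2 = 1.2 dB → -25.8 dB.

-25.8 dB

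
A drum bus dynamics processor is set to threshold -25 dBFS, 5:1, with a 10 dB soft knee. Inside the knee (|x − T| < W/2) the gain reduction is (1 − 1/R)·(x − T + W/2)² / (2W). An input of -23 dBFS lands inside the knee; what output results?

x − T + W/2 = -23 − (-25) + 5 = 7.
GR = (1 − 1/5) × 7² / 20 = 0.8 × 49 / 20 = 1.96 dB.
Output = -23 − 1.96 = -24.96 dBFS.

-24.96 dBFS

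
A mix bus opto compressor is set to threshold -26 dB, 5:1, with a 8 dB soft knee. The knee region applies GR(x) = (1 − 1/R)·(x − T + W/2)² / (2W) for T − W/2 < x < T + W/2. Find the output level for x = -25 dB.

x − T + W/2 = -25 − (-26) + 4 = 5.
GR = (1 − 1/5) × 5² / 16 = 0.8 × 25 / 16 = 1.25 dB.
Output = -25 − 1.25 = -26.25 dB.

-26.25 dB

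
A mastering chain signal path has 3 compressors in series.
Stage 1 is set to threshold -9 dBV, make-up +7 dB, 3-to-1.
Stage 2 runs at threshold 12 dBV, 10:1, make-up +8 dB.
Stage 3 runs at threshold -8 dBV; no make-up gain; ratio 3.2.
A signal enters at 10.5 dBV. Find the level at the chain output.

Stage 1: 19.5 dB above -9 dBV, reduced 3:1 to 6.5 dB above → -2.5 dBV; +7 dB make-up → 4.5 dBV.
Stage 2: 4.5 dBV is at or below the 12 dBV threshold — no compression; make-up brings it to 12.5 dBV.
Stage 3: 12.5 dBV is 20.5 dB over -8 dBV; at 3.2:1 that becomes 6.40625 dB over, giving -1.59375 dBV.

-1.59375 dBV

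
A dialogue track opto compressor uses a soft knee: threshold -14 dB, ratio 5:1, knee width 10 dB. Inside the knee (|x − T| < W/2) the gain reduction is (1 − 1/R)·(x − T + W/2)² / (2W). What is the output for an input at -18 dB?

x − T + W/2 = -18 − (-14) + 5 = 1.
GR = (1 − 1/5) × 1² / 20 = 0.8 × 1 / 20 = 0.04 dB.
Output = -18 − 0.04 = -18.04 dB.

-18.04 dB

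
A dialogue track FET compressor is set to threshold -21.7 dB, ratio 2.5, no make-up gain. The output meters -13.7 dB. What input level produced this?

Post-compression overshoot = -13.7 − (-21.7) = 8 dB.
Before 2.5:1 compression the overshoot was 8 × 2.5 = 20 dB, so input = -21.7 + 20 = -1.7 dB.

-1.7 dB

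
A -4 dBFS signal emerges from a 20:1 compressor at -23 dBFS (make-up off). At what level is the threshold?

-24 dBFS

Input is 20 dB above T (since output overshoot × R = input overshoot: (-23 − T)·20 = -4 − T gives T = -24 dBFS).
Check: -24 + (-4 − (-24))/20 = -24 + 1 = -23 dBFS. ✓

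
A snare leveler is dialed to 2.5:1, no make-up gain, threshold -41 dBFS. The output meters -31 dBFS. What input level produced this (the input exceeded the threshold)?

The compressed level sits -31 − (-41) = 10 dB over threshold.
Input overshoot = R × output overshoot = 25 dB → input = -41 + 25 = -16 dBFS.

-16 dBFS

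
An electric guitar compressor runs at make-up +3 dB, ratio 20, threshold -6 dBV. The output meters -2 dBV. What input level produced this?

Stripping the +3 dB make-up gives -5 dBV at the gain stage.
That's 1 dB above the -6 dBV threshold.
Undo the ratio: input overshoot = 1 × 20 = 20 dB, giving input = 14 dBV.

14 dBV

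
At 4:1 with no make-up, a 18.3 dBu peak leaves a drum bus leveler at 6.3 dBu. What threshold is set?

Input is 16 dB above T (since output overshoot × R = input overshoot: (6.3 − T)·4 = 18.3 − T gives T = 2.3 dBu).
Check: 2.3 + (18.3 − 2.3)/4 = 2.3 + 4 = 6.3 dBu. ✓

2.3 dBu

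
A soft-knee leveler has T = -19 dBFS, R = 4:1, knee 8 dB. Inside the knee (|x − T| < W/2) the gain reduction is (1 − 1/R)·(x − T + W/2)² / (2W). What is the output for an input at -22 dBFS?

-22.046875 dBFS

x − T + W/2 = -22 − (-19) + 4 = 1.
GR = (1 − 1/4) × 1² / 16 = 0.75 × 1 / 16 = 0.046875 dB.
Output = -22 − 0.046875 = -22.046875 dBFS.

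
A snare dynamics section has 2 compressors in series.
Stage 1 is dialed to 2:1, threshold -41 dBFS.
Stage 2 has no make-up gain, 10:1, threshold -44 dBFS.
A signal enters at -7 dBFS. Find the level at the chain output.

Stage 1: -7 dBFS is 34 dB over -41 dBFS; at 2:1 that becomes 17 dB over, giving -24 dBFS.
Stage 2: overshoot 20 dB → 20/10 = 2 dB → -42 dBFS.

-42 dBFS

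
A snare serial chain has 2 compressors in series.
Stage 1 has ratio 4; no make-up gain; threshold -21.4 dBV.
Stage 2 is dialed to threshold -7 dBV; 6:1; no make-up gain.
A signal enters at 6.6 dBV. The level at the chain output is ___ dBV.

-14.4 dBV

Stage 1: 6.6 dBV is 28 dB over -21.4 dBV; at 4:1 that becomes 7 dB over, giving -14.4 dBV.
Stage 2: -14.4 dBV is at or below the -7 dBV threshold — no compression; output -14.4 dBV.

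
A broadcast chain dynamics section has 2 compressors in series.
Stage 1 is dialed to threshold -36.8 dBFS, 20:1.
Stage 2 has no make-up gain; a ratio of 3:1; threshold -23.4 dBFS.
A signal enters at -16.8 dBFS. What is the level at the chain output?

Stage 1: 20 dB above -36.8 dBFS, reduced 20:1 to 1 dB above → -35.8 dBFS.
Stage 2: -35.8 dBFS ≤ -23.4 dBFS, so stage 2 doesn't engage; output -35.8 dBFS.

-35.8 dBFS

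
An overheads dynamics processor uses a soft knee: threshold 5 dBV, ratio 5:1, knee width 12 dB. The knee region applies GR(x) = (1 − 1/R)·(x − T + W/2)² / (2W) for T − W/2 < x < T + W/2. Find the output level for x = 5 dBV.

3.8 dBV

x − T + W/2 = 5 − 5 + 6 = 6.
GR = (1 − 1/5) × 6² / 24 = 0.8 × 36 / 24 = 1.2 dB.
Output = 5 − 1.2 = 3.8 dBV.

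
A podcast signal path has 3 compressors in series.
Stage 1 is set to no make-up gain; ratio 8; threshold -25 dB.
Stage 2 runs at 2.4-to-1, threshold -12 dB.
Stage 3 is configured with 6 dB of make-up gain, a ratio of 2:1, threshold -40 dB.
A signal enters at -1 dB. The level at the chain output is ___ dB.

-25 dB

Stage 1: 24 dB above -25 dB, reduced 8:1 to 3 dB above → -22 dB.
Stage 2: -22 dB is at or below the -12 dB threshold — no compression; output -22 dB.
Stage 3: -22 dB is 18 dB over -40 dB; at 2:1 that becomes 9 dB over, giving -31 dB; +6 dB make-up → -25 dB.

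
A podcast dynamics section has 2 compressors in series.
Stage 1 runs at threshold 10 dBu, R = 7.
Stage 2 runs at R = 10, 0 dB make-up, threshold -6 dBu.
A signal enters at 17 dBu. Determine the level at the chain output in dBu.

-4.3 dBu

Stage 1: 7 dB above 10 dBu, reduced 7:1 to 1 dB above → 11 dBu.
Stage 2: 11 dBu is 17 dB over -6 dBu; at 10:1 that becomes 1.7 dB over, giving -4.3 dBu.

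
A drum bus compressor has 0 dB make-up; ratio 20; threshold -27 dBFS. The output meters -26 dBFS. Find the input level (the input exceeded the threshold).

-7 dBFS

The compressed level sits -26 − (-27) = 1 dB over threshold.
Undo the ratio: input overshoot = 1 × 20 = 20 dB, giving input = -7 dBFS.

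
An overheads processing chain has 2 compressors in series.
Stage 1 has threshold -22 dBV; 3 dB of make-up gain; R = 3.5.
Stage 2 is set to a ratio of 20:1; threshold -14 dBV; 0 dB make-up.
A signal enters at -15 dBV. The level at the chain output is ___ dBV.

Stage 1: 7 dB above -22 dBV, reduced 3.5:1 to 2 dB above → -20 dBV; +3 dB make-up → -17 dBV.
Stage 2: -17 dBV ≤ -14 dBV, so stage 2 doesn't engage; output -17 dBV.

-17 dBV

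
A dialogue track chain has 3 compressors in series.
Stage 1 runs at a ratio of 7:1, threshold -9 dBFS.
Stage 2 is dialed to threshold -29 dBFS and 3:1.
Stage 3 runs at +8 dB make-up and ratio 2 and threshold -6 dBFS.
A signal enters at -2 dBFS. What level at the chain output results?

Stage 1: 7 dB above -9 dBFS, reduced 7:1 to 1 dB above → -8 dBFS.
Stage 2: overshoot 21 dB → 21/3 = 7 dB → -22 dBFS.
Stage 3: below threshold (-22 ≤ -6); passes unchanged; make-up brings it to -14 dBFS.

-14 dBFS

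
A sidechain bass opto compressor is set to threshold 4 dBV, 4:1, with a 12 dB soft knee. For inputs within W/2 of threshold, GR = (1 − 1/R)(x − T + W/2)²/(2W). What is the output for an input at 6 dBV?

x − T + W/2 = 6 − 4 + 6 = 8.
GR = (1 − 1/4) × 8² / 24 = 0.75 × 64 / 24 = 2 dB.
Output = 6 − 2 = 4 dBV.

4 dBV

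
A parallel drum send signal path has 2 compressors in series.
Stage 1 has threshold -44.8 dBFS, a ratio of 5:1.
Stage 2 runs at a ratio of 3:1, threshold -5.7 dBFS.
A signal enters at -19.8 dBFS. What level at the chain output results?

-39.8 dBFS

Stage 1: 25 dB above -44.8 dBFS, reduced 5:1 to 5 dB above → -39.8 dBFS.
Stage 2: -39.8 dBFS is at or below the -5.7 dBFS threshold — no compression; output -39.8 dBFS.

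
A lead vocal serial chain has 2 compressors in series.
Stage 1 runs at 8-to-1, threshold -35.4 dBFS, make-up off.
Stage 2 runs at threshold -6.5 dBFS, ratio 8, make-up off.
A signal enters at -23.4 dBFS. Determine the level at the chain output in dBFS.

-33.9 dBFS

Stage 1: 12 dB above -35.4 dBFS, reduced 8:1 to 1.5 dB above → -33.9 dBFS.
Stage 2: below threshold (-33.9 ≤ -6.5); passes unchanged; output -33.9 dBFS.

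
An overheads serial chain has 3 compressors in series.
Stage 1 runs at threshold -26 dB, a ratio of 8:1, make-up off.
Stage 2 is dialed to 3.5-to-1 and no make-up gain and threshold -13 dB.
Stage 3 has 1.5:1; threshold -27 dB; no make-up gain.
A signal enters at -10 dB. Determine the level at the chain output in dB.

Stage 1: 16 dB above -26 dB, reduced 8:1 to 2 dB above → -24 dB.
Stage 2: -24 dB ≤ -13 dB, so stage 2 doesn't engage; output -24 dB.
Stage 3: overshoot 3 dB → 3/1.5 = 2 dB → -25 dB.

-25 dB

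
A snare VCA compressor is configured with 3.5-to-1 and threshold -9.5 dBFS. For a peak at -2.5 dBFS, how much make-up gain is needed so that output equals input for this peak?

Overshoot 7 dB → 7/3.5 = 2 dB after compression, so the compressed level is -9.5 + 2 = -7.5 dBFS.
Make-up = target − compressed = -2.5 − (-7.5) = 5 dB.

5 dB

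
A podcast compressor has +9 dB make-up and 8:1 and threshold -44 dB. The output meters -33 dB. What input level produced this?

Before make-up, the level was -33 − 9 = -42 dB.
That's 2 dB above the -44 dB threshold.
Input overshoot = R × output overshoot = 16 dB → input = -44 + 16 = -28 dB.

-28 dB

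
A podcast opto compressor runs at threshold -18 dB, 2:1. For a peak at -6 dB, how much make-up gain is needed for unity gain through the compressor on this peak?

Without make-up, output = threshold + overshoot/2 = -18 + 6 = -12 dB.
Gap to target: 6 dB.

6 dB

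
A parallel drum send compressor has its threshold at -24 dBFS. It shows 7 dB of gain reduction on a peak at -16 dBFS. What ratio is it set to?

Input overshoot = -16 − (-24) = 8 dB.
Output overshoot = 8 − 7 = 1 dB.
Ratio = input overshoot / output overshoot = 8 / 1 = 8.

8:1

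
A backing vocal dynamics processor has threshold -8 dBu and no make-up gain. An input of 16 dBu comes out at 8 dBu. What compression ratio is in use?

Input overshoot = 16 − (-8) = 24 dB; output overshoot = 8 − (-8) = 16 dB.
Ratio = 24 / 16 = 1.5.

1.5:1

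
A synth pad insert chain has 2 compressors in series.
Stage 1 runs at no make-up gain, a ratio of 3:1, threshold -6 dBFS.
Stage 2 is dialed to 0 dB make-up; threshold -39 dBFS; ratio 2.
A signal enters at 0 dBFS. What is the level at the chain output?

Stage 1: overshoot 6 dB → 6/3 = 2 dB → -4 dBFS.
Stage 2: -4 dBFS is 35 dB over -39 dBFS; at 2:1 that becomes 17.5 dB over, giving -21.5 dBFS.

-21.5 dBFS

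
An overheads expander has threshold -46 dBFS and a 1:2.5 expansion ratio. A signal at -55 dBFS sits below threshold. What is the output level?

Below threshold, a 1:2.5 expander applies gain = (2.5−1)×(T − x) of attenuation.
(2.5−1) × 9 = 13.5 dB, so output = -55 − 13.5 = -68.5 dBFS.

-68.5 dBFS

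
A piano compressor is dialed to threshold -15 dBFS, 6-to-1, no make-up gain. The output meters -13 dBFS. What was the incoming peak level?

-3 dBFS

Post-compression overshoot = -13 − (-15) = 2 dB.
Undo the ratio: input overshoot = 2 × 6 = 12 dB, giving input = -3 dBFS.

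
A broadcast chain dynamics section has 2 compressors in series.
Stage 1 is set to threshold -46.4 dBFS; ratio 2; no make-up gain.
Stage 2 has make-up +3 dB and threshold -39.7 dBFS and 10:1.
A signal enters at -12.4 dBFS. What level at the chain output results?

Stage 1: overshoot 34 dB → 34/2 = 17 dB → -29.4 dBFS.
Stage 2: -29.4 dBFS is 10.3 dB over -39.7 dBFS; at 10:1 that becomes 1.03 dB over, giving -38.67 dBFS; +3 dB make-up → -35.67 dBFS.

-35.67 dBFS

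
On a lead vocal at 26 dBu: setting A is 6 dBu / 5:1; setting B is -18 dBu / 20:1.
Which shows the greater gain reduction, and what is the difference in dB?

A: 20 dB over, compressed to 4 dB over, so 16 dB of GR.
B: 44 dB over, compressed to 2.2 dB over, so 41.8 dB of GR.
B applies 25.8 dB more gain reduction.

B, by 25.8 dB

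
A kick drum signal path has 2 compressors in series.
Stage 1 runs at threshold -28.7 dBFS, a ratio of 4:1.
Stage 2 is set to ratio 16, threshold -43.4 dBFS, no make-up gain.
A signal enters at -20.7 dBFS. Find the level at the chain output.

-42.35625 dBFS

Stage 1: -20.7 dBFS is 8 dB over -28.7 dBFS; at 4:1 that becomes 2 dB over, giving -26.7 dBFS.
Stage 2: 16.7 dB above -43.4 dBFS, reduced 16:1 to 1.04375 dB above → -42.35625 dBFS.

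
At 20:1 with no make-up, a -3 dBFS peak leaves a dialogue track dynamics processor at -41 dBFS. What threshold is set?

-43 dBFS

Gain reduction = -3 − (-41) = 38 dB; output overshoot = GR / (R − 1) = 38 / 19 = 2 dB.
Threshold = output − output overshoot = -41 − 2 = -43 dBFS.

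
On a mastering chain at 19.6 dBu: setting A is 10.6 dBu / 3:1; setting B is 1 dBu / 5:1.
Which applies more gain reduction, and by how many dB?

B, by 8.88 dB

A: overshoot 9 dB → output overshoot 3 dB → GR 6 dB.
B: overshoot 18.6 dB → output overshoot 3.72 dB → GR 14.88 dB.
B applies 8.88 dB more gain reduction.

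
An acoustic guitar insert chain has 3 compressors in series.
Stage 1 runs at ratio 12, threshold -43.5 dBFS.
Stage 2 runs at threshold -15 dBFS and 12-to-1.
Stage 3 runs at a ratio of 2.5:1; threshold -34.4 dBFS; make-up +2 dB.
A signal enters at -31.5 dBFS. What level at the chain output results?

Stage 1: overshoot 12 dB → 12/12 = 1 dB → -42.5 dBFS.
Stage 2: below threshold (-42.5 ≤ -15); passes unchanged; output -42.5 dBFS.
Stage 3: -42.5 dBFS is at or below the -34.4 dBFS threshold — no compression; make-up brings it to -40.5 dBFS.

-40.5 dBFS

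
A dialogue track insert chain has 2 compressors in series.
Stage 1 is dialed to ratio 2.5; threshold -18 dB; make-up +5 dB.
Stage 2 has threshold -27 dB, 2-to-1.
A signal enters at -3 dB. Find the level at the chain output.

Stage 1: 15 dB above -18 dB, reduced 2.5:1 to 6 dB above → -12 dB; +5 dB make-up → -7 dB.
Stage 2: overshoot 20 dB → 20/2 = 10 dB → -17 dB.

-17 dB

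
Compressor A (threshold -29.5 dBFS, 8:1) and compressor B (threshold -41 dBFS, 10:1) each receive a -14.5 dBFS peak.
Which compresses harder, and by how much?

B, by 10.725 dB

A: 15 dB over, compressed to 1.875 dB over, so 13.125 dB of GR.
B: 26.5 dB over, compressed to 2.65 dB over, so 23.85 dB of GR.
B reduces 10.725 dB more.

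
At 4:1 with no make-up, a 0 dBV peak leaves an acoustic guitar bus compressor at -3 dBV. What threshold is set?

Input is 4 dB above T (since output overshoot × R = input overshoot: (-3 − T)·4 = 0 − T gives T = -4 dBV).
Check: -4 + (0 − (-4))/4 = -4 + 1 = -3 dBV. ✓

-4 dBV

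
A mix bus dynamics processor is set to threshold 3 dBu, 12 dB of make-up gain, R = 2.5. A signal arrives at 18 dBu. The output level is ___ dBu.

18 dBu sits 15 dB over threshold.
The 15 dB excess becomes 6 dB after 2.5:1 reduction.
So the level is 3 + 6 = 9 dBu; make-up adds 12 dB, giving 21 dBu.

21 dBu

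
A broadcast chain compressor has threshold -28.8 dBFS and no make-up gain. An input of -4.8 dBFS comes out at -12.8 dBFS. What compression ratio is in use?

1.5:1

Input overshoot = -4.8 − (-28.8) = 24 dB; output overshoot = -12.8 − (-28.8) = 16 dB.
Ratio = 24 / 16 = 1.5.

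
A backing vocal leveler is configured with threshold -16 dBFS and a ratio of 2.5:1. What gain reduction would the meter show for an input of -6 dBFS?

6 dB

-6 dBFS exceeds the threshold by 10 dB.
At 2.5:1, output sits 10/2.5 = 4 dB above threshold.
Gain reduction = 10 − 4 = 6 dB.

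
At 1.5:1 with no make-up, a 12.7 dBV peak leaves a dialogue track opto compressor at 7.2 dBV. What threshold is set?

-3.8 dBV

Input is 16.5 dB above T (since output overshoot × R = input overshoot: (7.2 − T)·1.5 = 12.7 − T gives T = -3.8 dBV).
Check: -3.8 + (12.7 − (-3.8))/1.5 = -3.8 + 11 = 7.2 dBV. ✓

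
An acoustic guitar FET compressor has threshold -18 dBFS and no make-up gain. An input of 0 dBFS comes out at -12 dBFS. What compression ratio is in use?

3:1

Input overshoot = 0 − (-18) = 18 dB; output overshoot = -12 − (-18) = 6 dB.
Ratio = 18 / 6 = 3.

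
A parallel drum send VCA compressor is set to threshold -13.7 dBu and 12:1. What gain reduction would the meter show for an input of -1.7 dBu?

11 dB

The signal is 12 dB above threshold.
After 12:1 compression the overshoot becomes 12/12 = 1 dB.
So the signal is attenuated by 12 − 1 = 11 dB.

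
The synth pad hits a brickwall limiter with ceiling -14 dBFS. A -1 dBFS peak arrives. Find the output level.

A brickwall limiter is an ∞:1 compressor: any input above the ceiling is clamped to -14 dBFS.

-14 dBFS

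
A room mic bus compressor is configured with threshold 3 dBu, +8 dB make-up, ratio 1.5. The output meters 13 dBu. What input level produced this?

6 dBu

Before make-up, the level was 13 − 8 = 5 dBu.
Post-compression overshoot = 5 − 3 = 2 dB.
Before 1.5:1 compression the overshoot was 2 × 1.5 = 3 dB, so input = 3 + 3 = 6 dBu.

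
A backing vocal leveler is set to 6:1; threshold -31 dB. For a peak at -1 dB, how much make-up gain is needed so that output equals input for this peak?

25 dB

Without make-up, output = threshold + overshoot/6 = -31 + 5 = -26 dB.
Gap to target: 25 dB.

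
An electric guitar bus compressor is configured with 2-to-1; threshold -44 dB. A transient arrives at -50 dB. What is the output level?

-50 dB

-50 dB is 6 dB below the -44 dB threshold, so no gain reduction is applied.
Output = input = -50 dB.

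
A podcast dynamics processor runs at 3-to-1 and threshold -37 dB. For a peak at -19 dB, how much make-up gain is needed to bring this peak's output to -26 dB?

Without make-up, output = threshold + overshoot/3 = -37 + 6 = -31 dB.
Gap to target: 5 dB.

5 dB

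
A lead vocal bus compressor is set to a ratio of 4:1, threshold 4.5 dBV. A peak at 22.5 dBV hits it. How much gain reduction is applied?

13.5 dB

The signal is 18 dB above threshold.
After 4:1 compression the overshoot becomes 18/4 = 4.5 dB.
Gain reduction = 18 − 4.5 = 13.5 dB.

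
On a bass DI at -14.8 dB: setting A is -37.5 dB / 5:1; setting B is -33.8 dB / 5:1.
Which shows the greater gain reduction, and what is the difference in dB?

A, by 2.96 dB

A: overshoot 22.7 dB → output overshoot 4.54 dB → GR 18.16 dB.
B: overshoot 19 dB → output overshoot 3.8 dB → GR 15.2 dB.
A applies 2.96 dB more gain reduction.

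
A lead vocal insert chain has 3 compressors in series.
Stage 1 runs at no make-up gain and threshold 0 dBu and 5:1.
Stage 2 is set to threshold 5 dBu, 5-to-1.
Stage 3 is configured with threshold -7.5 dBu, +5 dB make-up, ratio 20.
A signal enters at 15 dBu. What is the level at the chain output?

Stage 1: 15 dB above 0 dBu, reduced 5:1 to 3 dB above → 3 dBu.
Stage 2: 3 dBu ≤ 5 dBu, so stage 2 doesn't engage; output 3 dBu.
Stage 3: overshoot 10.5 dB → 10.5/20 = 0.525 dB → -6.975 dBu; +5 dB make-up → -1.975 dBu.

-1.975 dBu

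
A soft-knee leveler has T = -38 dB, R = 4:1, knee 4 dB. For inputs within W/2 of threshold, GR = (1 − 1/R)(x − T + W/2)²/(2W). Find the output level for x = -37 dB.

-37.84375 dB

x − T + W/2 = -37 − (-38) + 2 = 3.
GR = (1 − 1/4) × 3² / 8 = 0.75 × 9 / 8 = 0.84375 dB.
Output = -37 − 0.84375 = -37.84375 dB.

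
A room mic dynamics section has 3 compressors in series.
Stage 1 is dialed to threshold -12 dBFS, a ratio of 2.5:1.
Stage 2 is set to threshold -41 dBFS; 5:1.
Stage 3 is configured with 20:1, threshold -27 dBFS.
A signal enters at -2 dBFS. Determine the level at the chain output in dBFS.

Stage 1: -2 dBFS is 10 dB over -12 dBFS; at 2.5:1 that becomes 4 dB over, giving -8 dBFS.
Stage 2: 33 dB above -41 dBFS, reduced 5:1 to 6.6 dB above → -34.4 dBFS.
Stage 3: below threshold (-34.4 ≤ -27); passes unchanged; output -34.4 dBFS.

-34.4 dBFS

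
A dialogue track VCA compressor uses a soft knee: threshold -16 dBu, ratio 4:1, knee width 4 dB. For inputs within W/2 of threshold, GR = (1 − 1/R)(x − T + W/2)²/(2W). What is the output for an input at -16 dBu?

x − T + W/2 = -16 − (-16) + 2 = 2.
GR = (1 − 1/4) × 2² / 8 = 0.75 × 4 / 8 = 0.375 dB.
Output = -16 − 0.375 = -16.375 dBu.

-16.375 dBu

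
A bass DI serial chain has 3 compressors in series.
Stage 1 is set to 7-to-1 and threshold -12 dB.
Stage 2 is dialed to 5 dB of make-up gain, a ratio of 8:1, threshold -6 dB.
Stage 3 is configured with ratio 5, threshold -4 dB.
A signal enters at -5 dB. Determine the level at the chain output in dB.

Stage 1: overshoot 7 dB → 7/7 = 1 dB → -11 dB.
Stage 2: -11 dB ≤ -6 dB, so stage 2 doesn't engage; make-up brings it to -6 dB.
Stage 3: below threshold (-6 ≤ -4); passes unchanged; output -6 dB.

-6 dB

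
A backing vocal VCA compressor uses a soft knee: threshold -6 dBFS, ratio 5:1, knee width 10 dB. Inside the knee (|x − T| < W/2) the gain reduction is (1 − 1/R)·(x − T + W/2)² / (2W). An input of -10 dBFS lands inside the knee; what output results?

-10.04 dBFS

x − T + W/2 = -10 − (-6) + 5 = 1.
GR = (1 − 1/5) × 1² / 20 = 0.8 × 1 / 20 = 0.04 dB.
Output = -10 − 0.04 = -10.04 dBFS.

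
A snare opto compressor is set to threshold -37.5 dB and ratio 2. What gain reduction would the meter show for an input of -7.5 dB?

15 dB

The signal is 30 dB above threshold.
A 2:1 ratio leaves 15 dB of that excess.
Gain reduction = 30 − 15 = 15 dB.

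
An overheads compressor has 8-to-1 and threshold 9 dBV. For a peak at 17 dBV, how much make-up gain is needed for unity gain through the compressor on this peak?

7 dB

Without make-up, output = threshold + overshoot/8 = 9 + 1 = 10 dBV.
Gap to target: 7 dB.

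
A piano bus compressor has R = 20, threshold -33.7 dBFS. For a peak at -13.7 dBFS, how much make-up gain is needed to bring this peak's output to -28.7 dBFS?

4 dB

Without make-up, output = threshold + overshoot/20 = -33.7 + 1 = -32.7 dBFS.
Gap to target: 4 dB.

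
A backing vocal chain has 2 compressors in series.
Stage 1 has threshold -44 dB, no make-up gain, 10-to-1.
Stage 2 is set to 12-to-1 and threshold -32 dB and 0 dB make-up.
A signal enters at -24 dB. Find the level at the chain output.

-42 dB

Stage 1: overshoot 20 dB → 20/10 = 2 dB → -42 dB.
Stage 2: below threshold (-42 ≤ -32); passes unchanged; output -42 dB.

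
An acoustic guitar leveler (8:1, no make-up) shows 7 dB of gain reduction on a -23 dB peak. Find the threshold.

Let T be the threshold. Output overshoot = (input overshoot)/R, so -30 − T = (-23 − T)/8.
8·(-30 − T) = -23 − T → 7·T = -240 − (-23) = -217.
T = -217/7 = -31 dB.

-31 dB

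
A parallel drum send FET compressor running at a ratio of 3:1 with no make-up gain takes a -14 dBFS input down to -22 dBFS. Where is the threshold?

-26 dBFS

Gain reduction = -14 − (-22) = 8 dB; output overshoot = GR / (R − 1) = 8 / 2 = 4 dB.
Threshold = output − output overshoot = -22 − 4 = -26 dBFS.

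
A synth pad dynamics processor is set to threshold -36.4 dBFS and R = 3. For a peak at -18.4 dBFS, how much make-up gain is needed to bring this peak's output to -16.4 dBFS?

14 dB

Overshoot 18 dB → 18/3 = 6 dB after compression, so the compressed level is -36.4 + 6 = -30.4 dBFS.
Make-up = target − compressed = -16.4 − (-30.4) = 14 dB.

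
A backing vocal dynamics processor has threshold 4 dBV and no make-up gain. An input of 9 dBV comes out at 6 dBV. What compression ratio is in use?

Input overshoot = 9 − 4 = 5 dB; output overshoot = 6 − 4 = 2 dB.
Ratio = 5 / 2 = 2.5.

2.5:1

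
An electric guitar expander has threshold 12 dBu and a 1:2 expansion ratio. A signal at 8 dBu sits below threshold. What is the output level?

4 dBu

The input is 4 dB below the 12 dBu threshold.
A 1:2 expander multiplies undershoot by 2: 4 × 2 = 8 dB below threshold.
Output = 12 − 8 = 4 dBu.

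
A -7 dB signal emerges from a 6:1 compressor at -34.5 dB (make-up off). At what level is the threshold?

-40 dB

Let T be the threshold. Output overshoot = (input overshoot)/R, so -34.5 − T = (-7 − T)/6.
6·(-34.5 − T) = -7 − T → 5·T = -207 − (-7) = -200.
T = -200/5 = -40 dB.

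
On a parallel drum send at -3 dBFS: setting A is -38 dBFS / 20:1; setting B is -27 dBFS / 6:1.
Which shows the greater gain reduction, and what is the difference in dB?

A, by 13.25 dB

A: 35 dB over, compressed to 1.75 dB over, so 33.25 dB of GR.
B: 24 dB over, compressed to 4 dB over, so 20 dB of GR.
A reduces 13.25 dB more.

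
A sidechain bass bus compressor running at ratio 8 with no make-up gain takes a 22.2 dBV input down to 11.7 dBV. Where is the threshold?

Gain reduction = 22.2 − 11.7 = 10.5 dB; output overshoot = GR / (R − 1) = 10.5 / 7 = 1.5 dB.
Threshold = output − output overshoot = 11.7 − 1.5 = 10.2 dBV.

10.2 dBV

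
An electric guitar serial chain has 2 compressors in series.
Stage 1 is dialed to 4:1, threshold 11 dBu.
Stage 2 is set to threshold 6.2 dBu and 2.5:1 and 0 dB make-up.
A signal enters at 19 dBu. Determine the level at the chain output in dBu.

Stage 1: 8 dB above 11 dBu, reduced 4:1 to 2 dB above → 13 dBu.
Stage 2: 6.8 dB above 6.2 dBu, reduced 2.5:1 to 2.72 dB above → 8.92 dBu.

8.92 dBu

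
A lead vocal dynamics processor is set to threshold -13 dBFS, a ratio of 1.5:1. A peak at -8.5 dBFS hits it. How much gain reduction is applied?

Overshoot = -8.5 − (-13) = 4.5 dB.
At 1.5:1, output sits 4.5/1.5 = 3 dB above threshold.
GR = overshoot in − overshoot out = 4.5 − 3 = 1.5 dB.

1.5 dB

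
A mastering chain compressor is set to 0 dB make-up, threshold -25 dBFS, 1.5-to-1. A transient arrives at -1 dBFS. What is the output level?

-9 dBFS

Overshoot: -1 − (-25) = 24 dB.
At 1.5:1 the overshoot is divided by 1.5, leaving 16 dB above threshold.
Output = -25 + 16 = -9 dBFS.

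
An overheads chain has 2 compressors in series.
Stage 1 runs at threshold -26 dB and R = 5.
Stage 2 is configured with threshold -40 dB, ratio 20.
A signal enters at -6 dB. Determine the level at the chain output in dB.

Stage 1: 20 dB above -26 dB, reduced 5:1 to 4 dB above → -22 dB.
Stage 2: -22 dB is 18 dB over -40 dB; at 20:1 that becomes 0.9 dB over, giving -39.1 dB.

-39.1 dB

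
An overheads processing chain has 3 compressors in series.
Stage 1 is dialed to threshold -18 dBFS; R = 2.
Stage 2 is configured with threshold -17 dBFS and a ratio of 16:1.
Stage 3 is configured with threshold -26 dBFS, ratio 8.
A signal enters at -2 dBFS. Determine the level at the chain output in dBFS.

Stage 1: 16 dB above -18 dBFS, reduced 2:1 to 8 dB above → -10 dBFS.
Stage 2: overshoot 7 dB → 7/16 = 0.4375 dB → -16.5625 dBFS.
Stage 3: 9.4375 dB above -26 dBFS, reduced 8:1 to 1.179688 dB above → -24.820312 dBFS.

-24.820312 dBFS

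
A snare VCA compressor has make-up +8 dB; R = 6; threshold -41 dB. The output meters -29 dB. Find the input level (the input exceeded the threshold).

-17 dB

Before make-up, the level was -29 − 8 = -37 dB.
Post-compression overshoot = -37 − (-41) = 4 dB.
Undo the ratio: input overshoot = 4 × 6 = 24 dB, giving input = -17 dB.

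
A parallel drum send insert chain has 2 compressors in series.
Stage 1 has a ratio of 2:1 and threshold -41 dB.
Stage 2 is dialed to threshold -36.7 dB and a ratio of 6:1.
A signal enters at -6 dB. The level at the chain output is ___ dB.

Stage 1: -6 dB is 35 dB over -41 dB; at 2:1 that becomes 17.5 dB over, giving -23.5 dB.
Stage 2: overshoot 13.2 dB → 13.2/6 = 2.2 dB → -34.5 dB.

-34.5 dB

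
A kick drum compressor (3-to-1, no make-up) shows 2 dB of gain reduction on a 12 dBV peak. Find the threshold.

Gain reduction = 12 − 10 = 2 dB; output overshoot = GR / (R − 1) = 2 / 2 = 1 dB.
Threshold = output − output overshoot = 10 − 1 = 9 dBV.

9 dBV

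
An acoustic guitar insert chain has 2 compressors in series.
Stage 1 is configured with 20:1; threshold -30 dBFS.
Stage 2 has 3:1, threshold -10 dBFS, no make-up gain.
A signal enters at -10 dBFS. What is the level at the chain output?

-29 dBFS

Stage 1: -10 dBFS is 20 dB over -30 dBFS; at 20:1 that becomes 1 dB over, giving -29 dBFS.
Stage 2: -29 dBFS is at or below the -10 dBFS threshold — no compression; output -29 dBFS.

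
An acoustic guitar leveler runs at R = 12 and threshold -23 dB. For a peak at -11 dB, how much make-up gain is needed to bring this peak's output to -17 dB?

The peak compresses to -23 + 12/12 = -22 dB.
To reach -17 dB requires -17 − (-22) = 5 dB of make-up.

5 dB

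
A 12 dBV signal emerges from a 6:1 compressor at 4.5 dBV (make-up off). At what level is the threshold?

Input is 9 dB above T (since output overshoot × R = input overshoot: (4.5 − T)·6 = 12 − T gives T = 3 dBV).
Check: 3 + (12 − 3)/6 = 3 + 1.5 = 4.5 dBV. ✓

3 dBV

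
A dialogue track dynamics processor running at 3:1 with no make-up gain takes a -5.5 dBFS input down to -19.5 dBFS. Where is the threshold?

-26.5 dBFS

Gain reduction = -5.5 − (-19.5) = 14 dB; output overshoot = GR / (R − 1) = 14 / 2 = 7 dB.
Threshold = output − output overshoot = -19.5 − 7 = -26.5 dBFS.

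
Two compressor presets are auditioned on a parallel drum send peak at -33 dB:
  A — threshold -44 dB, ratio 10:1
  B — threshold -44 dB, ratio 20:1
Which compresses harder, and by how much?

B, by 0.55 dB

A: 11 dB over, compressed to 1.1 dB over, so 9.9 dB of GR.
B: 11 dB over, compressed to 0.55 dB over, so 10.45 dB of GR.
B reduces 0.55 dB more.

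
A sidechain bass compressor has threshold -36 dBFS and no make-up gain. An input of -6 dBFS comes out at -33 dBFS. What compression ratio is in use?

10:1

Input overshoot = -6 − (-36) = 30 dB; output overshoot = -33 − (-36) = 3 dB.
Ratio = 30 / 3 = 10.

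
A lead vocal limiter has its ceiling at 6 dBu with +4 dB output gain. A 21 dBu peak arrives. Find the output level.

10 dBu

At ∞:1, everything above 6 dBu is held at the ceiling.
Output gain then adds 4 dB: 6 + 4 = 10 dBu.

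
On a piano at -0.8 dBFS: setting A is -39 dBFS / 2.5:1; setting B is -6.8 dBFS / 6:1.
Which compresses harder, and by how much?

A, by 17.92 dB

A: overshoot 38.2 dB → output overshoot 15.28 dB → GR 22.92 dB.
B: overshoot 6 dB → output overshoot 1 dB → GR 5 dB.
A reduces 17.92 dB more.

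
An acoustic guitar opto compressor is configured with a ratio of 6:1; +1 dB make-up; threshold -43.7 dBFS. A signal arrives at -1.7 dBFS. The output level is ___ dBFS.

-35.7 dBFS

-1.7 dBFS sits 42 dB over threshold.
6:1 compression reduces that to 42/6 = 7 dB over.
So the level is -43.7 + 7 = -36.7 dBFS; make-up adds 1 dB, giving -35.7 dBFS.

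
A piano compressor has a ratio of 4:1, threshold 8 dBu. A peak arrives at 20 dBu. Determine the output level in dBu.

11 dBu

The input is 12 dB above the 8 dBu threshold.
At 4:1 the overshoot is divided by 4, leaving 3 dB above threshold.
So the level is 8 + 3 = 11 dBu.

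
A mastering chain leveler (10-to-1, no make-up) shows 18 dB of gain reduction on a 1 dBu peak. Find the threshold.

-19 dBu

Gain reduction = 1 − (-17) = 18 dB; output overshoot = GR / (R − 1) = 18 / 9 = 2 dB.
Threshold = output − output overshoot = -17 − 2 = -19 dBu.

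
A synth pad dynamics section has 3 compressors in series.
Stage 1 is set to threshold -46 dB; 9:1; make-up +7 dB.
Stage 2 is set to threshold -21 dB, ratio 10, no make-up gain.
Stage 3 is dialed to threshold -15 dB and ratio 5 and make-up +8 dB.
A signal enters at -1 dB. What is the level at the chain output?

Stage 1: -1 dB is 45 dB over -46 dB; at 9:1 that becomes 5 dB over, giving -41 dB; +7 dB make-up → -34 dB.
Stage 2: -34 dB is at or below the -21 dB threshold — no compression; output -34 dB.
Stage 3: -34 dB ≤ -15 dB, so stage 3 doesn't engage; make-up brings it to -26 dB.

-26 dB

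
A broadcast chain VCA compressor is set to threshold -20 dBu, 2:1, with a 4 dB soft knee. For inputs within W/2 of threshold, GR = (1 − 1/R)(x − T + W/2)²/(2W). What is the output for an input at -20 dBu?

x − T + W/2 = -20 − (-20) + 2 = 2.
GR = (1 − 1/2) × 2² / 8 = 0.5 × 4 / 8 = 0.25 dB.
Output = -20 − 0.25 = -20.25 dBu.

-20.25 dBu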